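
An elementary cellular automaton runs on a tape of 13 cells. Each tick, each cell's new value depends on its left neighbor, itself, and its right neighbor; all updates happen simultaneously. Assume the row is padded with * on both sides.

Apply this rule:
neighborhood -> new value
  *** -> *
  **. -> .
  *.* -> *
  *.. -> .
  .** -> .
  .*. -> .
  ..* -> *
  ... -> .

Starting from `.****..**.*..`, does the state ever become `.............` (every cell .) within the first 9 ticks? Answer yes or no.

*.**..*..*..*
.*...*..*..*.
*...*..*..*.*
...*..*..*.*.
..*..*..*.*.*
.*..*..*.*.*.
*..*..*.*.*.*
..*..*.*.*.*.
.*..*.*.*.*.*
tick 9 is .*..*.*.*.*.*, still not uniform .

no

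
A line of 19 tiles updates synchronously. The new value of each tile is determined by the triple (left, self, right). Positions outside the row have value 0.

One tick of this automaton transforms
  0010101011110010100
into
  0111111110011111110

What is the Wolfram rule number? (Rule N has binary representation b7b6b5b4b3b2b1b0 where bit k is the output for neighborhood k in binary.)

position 9: 111 → 0  (bit 7 = 0)
position 11: 110 → 1  (bit 6 = 1)
position 3: 101 → 1  (bit 5 = 1)
position 12: 100 → 1  (bit 4 = 1)
position 8: 011 → 1  (bit 3 = 1)
position 2: 010 → 1  (bit 2 = 1)
position 1: 001 → 1  (bit 1 = 1)
position 0: 000 → 0  (bit 0 = 0)
bits b7..b0 = 01111110 = 126

126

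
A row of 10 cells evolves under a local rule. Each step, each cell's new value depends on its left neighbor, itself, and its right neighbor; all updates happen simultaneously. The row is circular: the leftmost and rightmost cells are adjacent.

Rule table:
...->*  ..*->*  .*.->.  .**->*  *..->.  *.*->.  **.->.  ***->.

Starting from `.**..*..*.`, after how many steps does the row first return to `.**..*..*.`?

**..*..*..
*..*..*..*
..*..*..**
.*..*..**.
*..*..**..
..*..**..*
.*..**..*.
*..**..*..
..**..*..*
.**..*..*.

10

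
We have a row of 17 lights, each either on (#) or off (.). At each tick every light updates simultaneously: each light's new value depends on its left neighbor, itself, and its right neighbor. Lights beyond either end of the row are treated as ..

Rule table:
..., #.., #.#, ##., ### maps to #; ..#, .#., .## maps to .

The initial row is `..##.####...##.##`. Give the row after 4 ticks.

#..##.#####..##.#
.#..##.#####..##.
..#..##.#####..##
#..#..##.#####..#

#..#..##.#####..#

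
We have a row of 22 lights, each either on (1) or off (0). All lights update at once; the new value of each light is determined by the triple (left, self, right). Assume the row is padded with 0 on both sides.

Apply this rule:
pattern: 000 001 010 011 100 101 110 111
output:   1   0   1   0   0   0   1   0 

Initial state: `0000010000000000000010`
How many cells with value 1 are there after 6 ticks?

1111010111111111111010
0001010000000000001010
1101010111111111101010
0101010000000000101010
0101010111111110101010
0101010000000010101010
count of 1: 7

7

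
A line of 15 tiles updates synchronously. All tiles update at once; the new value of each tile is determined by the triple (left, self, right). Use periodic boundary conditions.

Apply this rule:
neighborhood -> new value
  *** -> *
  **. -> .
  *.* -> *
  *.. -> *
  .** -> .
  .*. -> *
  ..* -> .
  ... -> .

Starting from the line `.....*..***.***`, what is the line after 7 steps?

*****.*....**..

*....**..*.*.*.
**.....*.******
*.*....**.*****
.***.....*.****
*.*.*....**.**.
******.....*..*
*****.*....**..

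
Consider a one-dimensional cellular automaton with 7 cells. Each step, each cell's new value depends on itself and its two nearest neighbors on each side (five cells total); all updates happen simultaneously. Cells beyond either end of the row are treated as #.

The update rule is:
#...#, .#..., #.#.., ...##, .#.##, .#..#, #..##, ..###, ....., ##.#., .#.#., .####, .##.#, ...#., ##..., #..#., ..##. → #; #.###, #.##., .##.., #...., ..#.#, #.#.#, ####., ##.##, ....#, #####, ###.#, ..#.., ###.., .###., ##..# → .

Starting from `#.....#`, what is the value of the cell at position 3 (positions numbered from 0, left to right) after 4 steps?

step 1: .#.#.##
step 2: #.#.#.#
step 3: .#.#.#.
step 4: #.#.#.#
position 3 holds .

.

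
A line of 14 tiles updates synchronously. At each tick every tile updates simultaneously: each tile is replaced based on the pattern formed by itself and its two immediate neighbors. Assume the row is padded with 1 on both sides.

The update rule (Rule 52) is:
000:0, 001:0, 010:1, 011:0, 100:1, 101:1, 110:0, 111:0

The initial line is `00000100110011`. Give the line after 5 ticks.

10000110001000
01000001001100
11100001100010
00010000010011
10011000011000

10011000011000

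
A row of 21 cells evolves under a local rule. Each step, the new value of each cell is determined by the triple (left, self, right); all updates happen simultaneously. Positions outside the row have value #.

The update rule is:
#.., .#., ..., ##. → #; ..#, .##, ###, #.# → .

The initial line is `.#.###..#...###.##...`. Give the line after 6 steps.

..#...###.##...#.#.#.

.#...##.###...#..###.
.###..#...###.##...#.
...##.###...#..###.#.
##..#...###.##...#.#.
.##.###...#..###.#.#.
..#...###.##...#.#.#.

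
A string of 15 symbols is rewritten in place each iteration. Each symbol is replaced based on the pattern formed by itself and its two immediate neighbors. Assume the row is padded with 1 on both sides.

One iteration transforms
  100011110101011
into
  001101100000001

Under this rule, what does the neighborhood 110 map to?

0

At position 0 the neighborhood is 110; the next row has 0 there.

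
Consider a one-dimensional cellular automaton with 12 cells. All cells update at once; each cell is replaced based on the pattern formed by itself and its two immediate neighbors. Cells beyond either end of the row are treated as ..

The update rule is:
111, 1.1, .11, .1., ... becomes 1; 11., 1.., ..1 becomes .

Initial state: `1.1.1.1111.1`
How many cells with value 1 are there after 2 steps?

10

111111111.11
11111111.11.
count of 1: 10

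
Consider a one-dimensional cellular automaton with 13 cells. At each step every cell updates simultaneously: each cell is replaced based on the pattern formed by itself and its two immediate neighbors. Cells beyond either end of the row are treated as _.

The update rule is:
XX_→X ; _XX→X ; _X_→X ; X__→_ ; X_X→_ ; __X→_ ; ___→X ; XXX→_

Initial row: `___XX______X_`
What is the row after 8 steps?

XX_XX_XXXX_X_
XX_XX_X__X_X_
XX_XX_X__X_X_  (fixed point — unchanged through step 8)

XX_XX_X__X_X_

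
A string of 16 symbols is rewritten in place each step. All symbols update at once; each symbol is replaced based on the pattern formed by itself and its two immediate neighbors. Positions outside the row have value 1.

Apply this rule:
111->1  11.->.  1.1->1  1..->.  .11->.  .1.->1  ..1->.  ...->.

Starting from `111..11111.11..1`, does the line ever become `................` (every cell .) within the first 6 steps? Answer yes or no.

yes

11....111.1.....
1......1.11.....
.......11.......
................
all cells are . at step 4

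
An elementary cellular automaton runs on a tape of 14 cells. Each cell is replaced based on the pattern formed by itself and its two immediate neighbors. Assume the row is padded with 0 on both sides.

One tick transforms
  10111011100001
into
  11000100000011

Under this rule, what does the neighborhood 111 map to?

0

At position 3 the neighborhood is 111; the next row has 0 there.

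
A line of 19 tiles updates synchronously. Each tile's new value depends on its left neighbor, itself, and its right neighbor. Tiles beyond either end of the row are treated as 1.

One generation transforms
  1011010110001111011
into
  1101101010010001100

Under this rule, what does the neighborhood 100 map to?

0

At position 9 the neighborhood is 100; the next row has 0 there.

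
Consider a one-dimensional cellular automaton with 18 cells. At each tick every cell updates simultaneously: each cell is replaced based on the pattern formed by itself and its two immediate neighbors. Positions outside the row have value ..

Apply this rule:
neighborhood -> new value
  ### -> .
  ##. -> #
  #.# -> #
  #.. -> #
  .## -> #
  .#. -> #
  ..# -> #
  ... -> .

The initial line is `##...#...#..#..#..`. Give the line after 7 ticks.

###.######...##.##

###.###.#########.
#.###.###.......##
###.###.##.....###
#.###.#####...##.#
###.###...##.#####
#.###.##.#####...#
###.######...##.##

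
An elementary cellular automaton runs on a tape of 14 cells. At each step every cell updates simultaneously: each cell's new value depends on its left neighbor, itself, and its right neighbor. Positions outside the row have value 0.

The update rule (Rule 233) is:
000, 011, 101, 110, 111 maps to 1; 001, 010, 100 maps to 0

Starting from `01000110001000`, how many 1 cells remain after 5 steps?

00010110100011
11001111001011
11001111000111
11001111010111
11001111101111
count of 1: 11

11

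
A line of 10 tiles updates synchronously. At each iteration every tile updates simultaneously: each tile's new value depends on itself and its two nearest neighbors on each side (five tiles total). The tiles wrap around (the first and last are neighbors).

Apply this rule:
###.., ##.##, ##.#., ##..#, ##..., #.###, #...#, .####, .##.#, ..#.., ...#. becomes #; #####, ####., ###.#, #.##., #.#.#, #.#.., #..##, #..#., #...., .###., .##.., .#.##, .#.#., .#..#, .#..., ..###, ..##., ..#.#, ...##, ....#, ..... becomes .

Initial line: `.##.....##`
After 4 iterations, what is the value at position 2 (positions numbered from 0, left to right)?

#..#.....#
.#.#......
#.........
#........#
position 2 holds .

.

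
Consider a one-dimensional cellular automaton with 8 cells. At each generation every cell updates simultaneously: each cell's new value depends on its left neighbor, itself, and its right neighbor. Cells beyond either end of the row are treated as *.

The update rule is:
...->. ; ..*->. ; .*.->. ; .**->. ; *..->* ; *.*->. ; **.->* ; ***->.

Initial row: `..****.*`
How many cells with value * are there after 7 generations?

4

*....*..
**....*.
.**.....
..**....
*..**...
**..**..
.**..**.
count of *: 4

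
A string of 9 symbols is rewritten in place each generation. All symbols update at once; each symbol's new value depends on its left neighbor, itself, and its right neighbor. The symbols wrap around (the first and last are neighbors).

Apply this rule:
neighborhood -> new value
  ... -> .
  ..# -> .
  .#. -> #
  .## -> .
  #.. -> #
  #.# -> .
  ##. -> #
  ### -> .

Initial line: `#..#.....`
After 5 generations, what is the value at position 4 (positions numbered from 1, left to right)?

##.##....
.#..##...
.##..##..
..##..##.
...##..##
position 4 holds #

#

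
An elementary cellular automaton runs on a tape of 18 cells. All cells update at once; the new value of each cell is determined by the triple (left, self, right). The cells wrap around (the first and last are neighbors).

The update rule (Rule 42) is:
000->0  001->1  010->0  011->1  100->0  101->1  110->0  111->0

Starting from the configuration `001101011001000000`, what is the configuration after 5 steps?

101100100000000110

step 1: 011010110010000000
step 2: 110101100100000000
step 3: 101011001000000001
step 4: 010110010000000011
step 5: 101100100000000110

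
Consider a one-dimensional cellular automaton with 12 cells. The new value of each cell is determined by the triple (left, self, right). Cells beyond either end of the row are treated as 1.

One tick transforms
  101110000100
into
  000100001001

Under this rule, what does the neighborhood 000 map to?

0

At position 6 the neighborhood is 000; the next row has 0 there.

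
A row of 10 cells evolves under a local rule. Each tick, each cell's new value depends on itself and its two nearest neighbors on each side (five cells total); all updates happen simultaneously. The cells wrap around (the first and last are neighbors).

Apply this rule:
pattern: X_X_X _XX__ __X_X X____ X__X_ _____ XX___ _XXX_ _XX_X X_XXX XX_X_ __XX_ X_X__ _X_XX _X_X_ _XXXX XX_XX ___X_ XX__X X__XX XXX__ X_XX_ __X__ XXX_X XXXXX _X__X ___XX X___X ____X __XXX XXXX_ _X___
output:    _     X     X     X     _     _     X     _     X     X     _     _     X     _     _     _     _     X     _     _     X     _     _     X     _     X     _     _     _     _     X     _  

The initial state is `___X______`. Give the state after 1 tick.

__X__X____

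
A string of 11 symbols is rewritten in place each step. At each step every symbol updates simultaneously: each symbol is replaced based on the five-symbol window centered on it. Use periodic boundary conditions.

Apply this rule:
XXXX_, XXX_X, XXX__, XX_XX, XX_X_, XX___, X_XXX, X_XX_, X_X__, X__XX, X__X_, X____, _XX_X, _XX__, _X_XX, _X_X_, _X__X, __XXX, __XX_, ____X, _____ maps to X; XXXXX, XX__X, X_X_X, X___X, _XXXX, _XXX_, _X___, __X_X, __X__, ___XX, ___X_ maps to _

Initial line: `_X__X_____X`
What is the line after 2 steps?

X_XX_XX_X_X

XXXX__XXX__
X_XX_XX_X_X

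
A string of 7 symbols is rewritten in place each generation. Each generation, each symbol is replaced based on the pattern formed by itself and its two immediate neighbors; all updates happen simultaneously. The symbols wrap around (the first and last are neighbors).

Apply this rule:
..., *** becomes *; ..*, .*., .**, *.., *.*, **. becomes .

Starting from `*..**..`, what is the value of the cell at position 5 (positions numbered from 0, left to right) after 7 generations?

generation 1: .......
generation 2: *******
generation 3: *******  (fixed point — unchanged through generation 7)
position 5 holds *

*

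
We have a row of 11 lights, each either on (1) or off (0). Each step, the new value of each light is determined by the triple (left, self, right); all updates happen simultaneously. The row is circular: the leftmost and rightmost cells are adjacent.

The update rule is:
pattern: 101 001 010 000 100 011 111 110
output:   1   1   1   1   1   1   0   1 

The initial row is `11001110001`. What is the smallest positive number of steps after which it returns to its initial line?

01111011111
11001110001

2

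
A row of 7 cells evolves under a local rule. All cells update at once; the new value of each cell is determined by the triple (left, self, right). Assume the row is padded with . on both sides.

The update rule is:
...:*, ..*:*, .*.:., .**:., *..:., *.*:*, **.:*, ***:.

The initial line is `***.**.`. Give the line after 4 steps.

step 1: ..**.*.
step 2: **.**..
step 3: .**.*.*
step 4: *.**.*.

*.**.*.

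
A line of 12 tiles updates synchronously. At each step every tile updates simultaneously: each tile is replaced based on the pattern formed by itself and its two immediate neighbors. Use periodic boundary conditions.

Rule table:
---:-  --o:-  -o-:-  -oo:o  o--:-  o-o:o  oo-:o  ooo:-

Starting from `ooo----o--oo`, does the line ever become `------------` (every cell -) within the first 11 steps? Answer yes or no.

yes

step 1: --o-------o-
step 2: ------------
all cells are - at step 2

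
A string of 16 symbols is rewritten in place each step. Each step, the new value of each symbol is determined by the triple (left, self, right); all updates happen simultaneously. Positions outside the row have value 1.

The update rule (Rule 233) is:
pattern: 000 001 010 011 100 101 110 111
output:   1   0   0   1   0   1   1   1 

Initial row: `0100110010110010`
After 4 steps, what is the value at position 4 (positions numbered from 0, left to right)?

1

1000110001110001
1010110101110101
1101111011111011
1111111111111111
position 4 holds 1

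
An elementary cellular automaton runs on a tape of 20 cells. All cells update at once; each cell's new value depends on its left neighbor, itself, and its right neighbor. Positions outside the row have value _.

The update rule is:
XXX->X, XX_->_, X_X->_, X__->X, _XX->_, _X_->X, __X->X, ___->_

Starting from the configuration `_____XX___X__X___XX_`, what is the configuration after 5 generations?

X__XXXX___________XX

____X__X_XXXXXX_X__X
___XXXXX__XXXX__XXXX
__X_XXX_XX_XX_XX_XX_
_XX__X_____________X
X__XXXX___________XX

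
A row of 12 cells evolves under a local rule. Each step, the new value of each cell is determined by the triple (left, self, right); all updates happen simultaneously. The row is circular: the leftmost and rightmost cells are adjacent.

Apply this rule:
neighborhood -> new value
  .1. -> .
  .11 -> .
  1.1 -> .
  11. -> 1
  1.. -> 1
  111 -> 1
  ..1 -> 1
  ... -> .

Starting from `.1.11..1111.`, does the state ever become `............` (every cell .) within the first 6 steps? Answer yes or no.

1...111.1111
11.1.11..111
11....111.11
111..1.11..1
11111...111.
.11111.1.11.
step 6 is .11111.1.11., still not uniform .

no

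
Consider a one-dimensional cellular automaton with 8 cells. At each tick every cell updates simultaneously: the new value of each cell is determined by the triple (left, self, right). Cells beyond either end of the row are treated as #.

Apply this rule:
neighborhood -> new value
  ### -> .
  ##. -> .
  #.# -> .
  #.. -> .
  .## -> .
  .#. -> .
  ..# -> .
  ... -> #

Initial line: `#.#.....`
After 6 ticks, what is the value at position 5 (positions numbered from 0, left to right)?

....###.
.##.....
....###.  (repeats tick 1; period 2)
tick 6: .##.....
position 5 holds .

.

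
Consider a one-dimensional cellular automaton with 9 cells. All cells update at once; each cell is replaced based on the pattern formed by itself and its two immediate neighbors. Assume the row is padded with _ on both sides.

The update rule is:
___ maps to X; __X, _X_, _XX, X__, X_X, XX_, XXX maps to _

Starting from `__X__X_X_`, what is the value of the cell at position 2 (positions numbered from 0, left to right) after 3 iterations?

_

iteration 1: X________
iteration 2: __XXXXXXX
iteration 3: X________
position 2 holds _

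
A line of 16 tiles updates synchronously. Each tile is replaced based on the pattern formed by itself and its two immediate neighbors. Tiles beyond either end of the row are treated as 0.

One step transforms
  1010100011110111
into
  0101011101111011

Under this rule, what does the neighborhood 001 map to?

At position 7 the neighborhood is 001; the next row has 1 there.

1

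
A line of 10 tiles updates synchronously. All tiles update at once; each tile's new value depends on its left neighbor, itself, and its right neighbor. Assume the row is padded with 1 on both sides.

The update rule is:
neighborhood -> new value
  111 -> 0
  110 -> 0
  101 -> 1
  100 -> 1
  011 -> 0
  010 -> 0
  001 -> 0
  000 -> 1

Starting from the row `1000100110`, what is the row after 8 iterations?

0110010001
1001001100
0100100010
1010011001
0101000100
1010110010
0101001001
1010100100

1010100100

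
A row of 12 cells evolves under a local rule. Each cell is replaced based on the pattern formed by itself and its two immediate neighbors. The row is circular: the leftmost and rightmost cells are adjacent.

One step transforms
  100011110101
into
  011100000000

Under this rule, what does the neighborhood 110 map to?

0

At position 0 the neighborhood is 110; the next row has 0 there.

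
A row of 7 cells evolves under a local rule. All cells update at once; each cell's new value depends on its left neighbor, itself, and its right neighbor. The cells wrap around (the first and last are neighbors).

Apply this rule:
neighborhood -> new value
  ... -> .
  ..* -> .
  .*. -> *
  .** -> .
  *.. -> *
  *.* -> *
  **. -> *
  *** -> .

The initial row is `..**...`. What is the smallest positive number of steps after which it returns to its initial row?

...**..
....**.
.....**
*.....*
**.....
.**....
..**...

7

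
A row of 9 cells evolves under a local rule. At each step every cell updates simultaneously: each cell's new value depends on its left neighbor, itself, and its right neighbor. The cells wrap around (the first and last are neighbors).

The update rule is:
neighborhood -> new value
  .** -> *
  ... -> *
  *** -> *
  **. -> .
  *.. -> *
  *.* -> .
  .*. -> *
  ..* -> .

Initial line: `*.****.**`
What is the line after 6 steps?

*.**.*.*.

..***..**
*.**.*.*.
*.*..*.*.
*.**.*.*.  (repeats step 2; period 2)
step 6: *.**.*.*.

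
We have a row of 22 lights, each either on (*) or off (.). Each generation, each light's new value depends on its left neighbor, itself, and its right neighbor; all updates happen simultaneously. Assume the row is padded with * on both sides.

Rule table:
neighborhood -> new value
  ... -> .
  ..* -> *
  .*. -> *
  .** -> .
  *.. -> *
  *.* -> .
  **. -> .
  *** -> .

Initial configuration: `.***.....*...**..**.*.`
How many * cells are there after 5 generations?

....*...***.*..**...*.
*..***.*....***..*.**.
.**....**..*...***....
...*..*..****.*...*..*
*.*******.....**.****.
count of *: 14

14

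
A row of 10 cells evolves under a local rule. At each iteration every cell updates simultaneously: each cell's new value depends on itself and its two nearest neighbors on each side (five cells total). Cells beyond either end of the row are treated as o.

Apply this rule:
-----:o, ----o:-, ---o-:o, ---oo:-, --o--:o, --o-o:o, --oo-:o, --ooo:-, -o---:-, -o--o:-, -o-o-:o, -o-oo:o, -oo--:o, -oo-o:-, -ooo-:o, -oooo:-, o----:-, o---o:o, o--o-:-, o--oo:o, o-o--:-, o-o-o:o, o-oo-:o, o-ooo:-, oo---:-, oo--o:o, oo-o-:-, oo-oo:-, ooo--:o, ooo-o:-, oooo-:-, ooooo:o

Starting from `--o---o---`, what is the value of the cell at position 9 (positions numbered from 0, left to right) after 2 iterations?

o-o-ooo-o-
--oo-o--oo
position 9 holds o

o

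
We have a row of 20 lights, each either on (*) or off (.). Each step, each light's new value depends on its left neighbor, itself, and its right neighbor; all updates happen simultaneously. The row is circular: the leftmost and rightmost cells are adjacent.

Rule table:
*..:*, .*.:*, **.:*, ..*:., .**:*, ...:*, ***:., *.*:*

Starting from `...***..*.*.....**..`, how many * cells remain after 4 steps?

14

**.*.**.*******.****
.********.....***...
.*......*****.*.****
*******.*...*****..*
count of *: 14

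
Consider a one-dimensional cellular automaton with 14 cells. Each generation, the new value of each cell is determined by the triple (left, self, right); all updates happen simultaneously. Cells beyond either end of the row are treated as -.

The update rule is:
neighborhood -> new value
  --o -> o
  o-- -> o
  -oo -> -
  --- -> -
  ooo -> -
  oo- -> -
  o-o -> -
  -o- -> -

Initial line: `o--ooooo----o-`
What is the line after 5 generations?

-oo-----o--o-o
o--o---o-oo---
-oo-o-o----o--
o------o--o-o-
-o----o-oo---o

-o----o-oo---o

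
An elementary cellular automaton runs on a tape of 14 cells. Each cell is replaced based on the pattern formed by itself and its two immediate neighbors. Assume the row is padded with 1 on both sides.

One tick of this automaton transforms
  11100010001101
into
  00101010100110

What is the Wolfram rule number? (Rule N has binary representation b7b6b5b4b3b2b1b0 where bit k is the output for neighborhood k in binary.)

101

position 0: 111 → 0  (bit 7 = 0)
position 2: 110 → 1  (bit 6 = 1)
position 12: 101 → 1  (bit 5 = 1)
position 3: 100 → 0  (bit 4 = 0)
position 10: 011 → 0  (bit 3 = 0)
position 6: 010 → 1  (bit 2 = 1)
position 5: 001 → 0  (bit 1 = 0)
position 4: 000 → 1  (bit 0 = 1)
bits b7..b0 = 01100101 = 101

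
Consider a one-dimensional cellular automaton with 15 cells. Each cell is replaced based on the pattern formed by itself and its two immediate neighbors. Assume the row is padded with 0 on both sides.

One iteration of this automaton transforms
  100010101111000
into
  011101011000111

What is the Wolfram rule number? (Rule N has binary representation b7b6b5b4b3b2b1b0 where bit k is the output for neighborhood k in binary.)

59

position 9: 111 → 0  (bit 7 = 0)
position 11: 110 → 0  (bit 6 = 0)
position 5: 101 → 1  (bit 5 = 1)
position 1: 100 → 1  (bit 4 = 1)
position 8: 011 → 1  (bit 3 = 1)
position 0: 010 → 0  (bit 2 = 0)
position 3: 001 → 1  (bit 1 = 1)
position 2: 000 → 1  (bit 0 = 1)
bits b7..b0 = 00111011 = 59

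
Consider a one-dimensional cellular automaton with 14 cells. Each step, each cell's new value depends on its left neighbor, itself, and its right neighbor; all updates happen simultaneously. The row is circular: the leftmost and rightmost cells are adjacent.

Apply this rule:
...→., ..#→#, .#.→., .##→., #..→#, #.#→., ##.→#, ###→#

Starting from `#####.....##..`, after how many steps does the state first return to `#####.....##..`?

.#####...#.###
..#####.#...##
##.####..#.#.#
##..#####.....
.###.#####...#
..##..#####.#.
.#.###.####..#
....##..#####.
...#.###.#####
#.#...##..####
#..#.#.###.###
###.....##..##
####...#.###.#
#####.#...##..
.####..#.#.###
..#####.....##
##.#####...#.#
##..#####.#...
.###.####..#.#
..##..#####...
.#.###.#####..
#...##..#####.
.#.#.###.####.
#.....##..####
##...#.###.###
###.#...##..##
###..#.#.###.#
#####.....##..

28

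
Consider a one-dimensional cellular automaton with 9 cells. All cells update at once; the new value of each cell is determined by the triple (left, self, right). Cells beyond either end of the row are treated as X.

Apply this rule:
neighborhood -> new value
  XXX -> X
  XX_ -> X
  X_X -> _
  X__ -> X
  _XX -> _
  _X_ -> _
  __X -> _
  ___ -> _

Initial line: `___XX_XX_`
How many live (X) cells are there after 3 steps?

X___X__X_
XX___X___
XXX___X__
count of X: 4

4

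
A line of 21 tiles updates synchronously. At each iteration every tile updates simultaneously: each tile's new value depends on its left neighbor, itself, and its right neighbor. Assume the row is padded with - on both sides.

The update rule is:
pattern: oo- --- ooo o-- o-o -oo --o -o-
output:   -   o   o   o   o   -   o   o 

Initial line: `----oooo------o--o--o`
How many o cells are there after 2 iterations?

oooo-oo-ooooooooooooo
-oo-o--o-ooooooooooo-
count of o: 15

15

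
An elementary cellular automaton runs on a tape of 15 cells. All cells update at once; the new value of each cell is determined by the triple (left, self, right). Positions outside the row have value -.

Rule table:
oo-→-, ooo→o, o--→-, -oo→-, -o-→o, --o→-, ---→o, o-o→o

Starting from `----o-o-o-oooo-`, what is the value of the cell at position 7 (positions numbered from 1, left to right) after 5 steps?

step 1: ooo-oooooo-oo--
step 2: -o-o-oooo-o---o
step 3: -oooo-oo-oo-o-o
step 4: --oo-o--o--oooo
step 5: o---oo--o---oo-
position 7 holds -

-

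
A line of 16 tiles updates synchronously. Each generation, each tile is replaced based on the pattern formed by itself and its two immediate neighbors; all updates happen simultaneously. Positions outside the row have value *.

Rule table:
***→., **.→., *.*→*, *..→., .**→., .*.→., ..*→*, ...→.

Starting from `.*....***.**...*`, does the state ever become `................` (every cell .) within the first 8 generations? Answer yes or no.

*....*...*....*.
....*...*....*.*
...*...*....*.*.
..*...*....*.*.*
.*...*....*.*.*.
*...*....*.*.*.*
...*....*.*.*.*.
..*....*.*.*.*.*
generation 8 is ..*....*.*.*.*.*, still not uniform .

no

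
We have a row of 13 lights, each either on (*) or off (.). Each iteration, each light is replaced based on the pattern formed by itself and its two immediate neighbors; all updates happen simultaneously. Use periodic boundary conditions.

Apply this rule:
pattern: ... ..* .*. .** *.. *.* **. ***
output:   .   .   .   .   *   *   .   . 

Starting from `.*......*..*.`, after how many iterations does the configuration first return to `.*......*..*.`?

13

..*......*..*
*..*......*..
.*..*......*.
..*..*......*
*..*..*......
.*..*..*.....
..*..*..*....
...*..*..*...
....*..*..*..
.....*..*..*.
......*..*..*
*......*..*..
.*......*..*.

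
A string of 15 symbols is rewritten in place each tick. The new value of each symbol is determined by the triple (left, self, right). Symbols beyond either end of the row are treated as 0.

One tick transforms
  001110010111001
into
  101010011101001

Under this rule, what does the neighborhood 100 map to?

At position 5 the neighborhood is 100; the next row has 0 there.

0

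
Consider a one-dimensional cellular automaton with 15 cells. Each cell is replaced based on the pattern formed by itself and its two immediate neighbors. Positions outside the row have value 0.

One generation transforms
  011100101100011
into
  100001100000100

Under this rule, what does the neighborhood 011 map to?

0

At position 1 the neighborhood is 011; the next row has 0 there.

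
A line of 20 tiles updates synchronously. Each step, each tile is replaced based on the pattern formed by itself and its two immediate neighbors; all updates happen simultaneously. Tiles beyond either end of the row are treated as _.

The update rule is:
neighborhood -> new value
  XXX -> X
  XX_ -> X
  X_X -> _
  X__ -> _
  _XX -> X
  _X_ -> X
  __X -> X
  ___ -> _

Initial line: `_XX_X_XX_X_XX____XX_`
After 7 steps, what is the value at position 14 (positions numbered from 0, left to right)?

X

XXX_X_XX_X_XX___XXX_
XXX_X_XX_X_XX__XXXX_
XXX_X_XX_X_XX_XXXXX_
XXX_X_XX_X_XX_XXXXX_  (fixed point — unchanged through step 7)
position 14 holds X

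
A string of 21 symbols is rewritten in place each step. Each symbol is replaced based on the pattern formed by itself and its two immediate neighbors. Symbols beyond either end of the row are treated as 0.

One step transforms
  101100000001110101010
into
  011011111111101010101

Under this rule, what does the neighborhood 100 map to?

1

At position 4 the neighborhood is 100; the next row has 1 there.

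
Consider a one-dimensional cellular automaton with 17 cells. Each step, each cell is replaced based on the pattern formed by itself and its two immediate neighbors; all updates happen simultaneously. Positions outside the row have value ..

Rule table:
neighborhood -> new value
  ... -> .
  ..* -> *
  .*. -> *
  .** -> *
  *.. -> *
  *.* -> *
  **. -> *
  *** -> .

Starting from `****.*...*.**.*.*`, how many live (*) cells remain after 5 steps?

*..****.*********
****..***.......*
*..****.**.....**
****..*****...***
*..****...**.**.*
count of *: 10

10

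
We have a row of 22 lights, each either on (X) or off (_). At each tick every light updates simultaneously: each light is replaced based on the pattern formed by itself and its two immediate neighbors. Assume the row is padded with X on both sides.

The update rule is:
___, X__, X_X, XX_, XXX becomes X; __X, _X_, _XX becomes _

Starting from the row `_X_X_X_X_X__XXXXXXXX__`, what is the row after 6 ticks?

XXXXXX_X_X_X_X_X__XXXX

X_X_X_X_X_X__XXXXXXXX_
XX_X_X_X_X_X__XXXXXXXX
XXX_X_X_X_X_X__XXXXXXX
XXXX_X_X_X_X_X__XXXXXX
XXXXX_X_X_X_X_X__XXXXX
XXXXXX_X_X_X_X_X__XXXX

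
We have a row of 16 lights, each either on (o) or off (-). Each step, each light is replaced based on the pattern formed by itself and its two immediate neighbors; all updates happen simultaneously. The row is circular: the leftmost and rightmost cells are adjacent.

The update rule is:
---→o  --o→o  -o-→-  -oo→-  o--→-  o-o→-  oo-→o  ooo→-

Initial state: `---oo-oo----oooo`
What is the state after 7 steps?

--------o-o-o-oo

step 1: -oo-o--o-ooo---o
step 2: --o---o----o-oo-
step 3: oo--oo--ooo---o-
step 4: -o-o-o-o--o-oo--
step 5: o--------o---o-o
step 6: o-ooooooo--oo---
step 7: --------o-o-o-oo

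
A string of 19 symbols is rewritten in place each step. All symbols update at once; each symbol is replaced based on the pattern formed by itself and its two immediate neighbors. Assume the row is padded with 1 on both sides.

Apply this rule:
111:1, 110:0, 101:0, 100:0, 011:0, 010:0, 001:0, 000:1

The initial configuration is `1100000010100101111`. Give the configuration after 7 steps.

0111111000010011100

1001111000000000111
0000110011111110011
0110000001111100001
0000111100111001100
0110011000010000000
0000000011000111110
0111111000010011100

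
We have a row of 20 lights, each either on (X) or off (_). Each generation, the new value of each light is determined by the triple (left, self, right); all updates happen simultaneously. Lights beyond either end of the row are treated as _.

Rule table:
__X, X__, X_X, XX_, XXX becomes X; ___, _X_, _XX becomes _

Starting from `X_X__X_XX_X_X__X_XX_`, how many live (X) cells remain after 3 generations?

11

_X_XX_X_XX_X_XX_X_XX
X_X_XX_X_XX_X_XX_X_X
_X_X_XX_X_XX_X_XX_X_
count of X: 11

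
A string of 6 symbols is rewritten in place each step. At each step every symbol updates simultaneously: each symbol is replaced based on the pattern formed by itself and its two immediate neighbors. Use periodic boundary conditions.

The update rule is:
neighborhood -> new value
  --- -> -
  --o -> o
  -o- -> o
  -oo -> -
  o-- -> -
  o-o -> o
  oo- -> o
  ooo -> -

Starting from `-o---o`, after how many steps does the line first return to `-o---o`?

6

oo--oo
-o-o--
oooo--
---o-o
--oooo
-o---o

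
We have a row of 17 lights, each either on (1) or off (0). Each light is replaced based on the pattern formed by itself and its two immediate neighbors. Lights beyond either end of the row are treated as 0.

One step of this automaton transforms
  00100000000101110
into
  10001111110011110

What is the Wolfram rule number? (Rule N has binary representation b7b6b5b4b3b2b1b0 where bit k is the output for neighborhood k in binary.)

position 14: 111 → 1  (bit 7 = 1)
position 15: 110 → 1  (bit 6 = 1)
position 12: 101 → 1  (bit 5 = 1)
position 3: 100 → 0  (bit 4 = 0)
position 13: 011 → 1  (bit 3 = 1)
position 2: 010 → 0  (bit 2 = 0)
position 1: 001 → 0  (bit 1 = 0)
position 0: 000 → 1  (bit 0 = 1)
bits b7..b0 = 11101001 = 233

233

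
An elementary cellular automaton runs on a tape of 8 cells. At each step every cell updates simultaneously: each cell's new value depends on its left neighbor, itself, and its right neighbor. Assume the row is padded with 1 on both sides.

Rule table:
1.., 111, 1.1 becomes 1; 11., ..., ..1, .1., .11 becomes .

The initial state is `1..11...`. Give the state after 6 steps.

.1...1..
1.1...1.
.1.1...1
1.1.1...
.1.1.1..
1.1.1.1.

1.1.1.1.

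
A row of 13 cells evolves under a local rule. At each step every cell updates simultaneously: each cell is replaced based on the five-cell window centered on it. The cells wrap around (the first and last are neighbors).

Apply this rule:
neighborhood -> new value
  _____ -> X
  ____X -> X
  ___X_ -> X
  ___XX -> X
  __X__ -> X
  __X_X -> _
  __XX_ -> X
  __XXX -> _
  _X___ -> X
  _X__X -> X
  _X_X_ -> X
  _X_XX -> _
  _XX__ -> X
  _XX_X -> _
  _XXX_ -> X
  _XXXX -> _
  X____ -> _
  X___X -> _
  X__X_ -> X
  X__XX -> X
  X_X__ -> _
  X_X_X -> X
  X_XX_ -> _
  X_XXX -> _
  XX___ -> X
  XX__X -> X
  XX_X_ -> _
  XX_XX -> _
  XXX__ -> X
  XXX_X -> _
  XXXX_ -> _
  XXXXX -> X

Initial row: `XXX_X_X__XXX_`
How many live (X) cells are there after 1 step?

_X__XX_XX_X__
count of X: 6

6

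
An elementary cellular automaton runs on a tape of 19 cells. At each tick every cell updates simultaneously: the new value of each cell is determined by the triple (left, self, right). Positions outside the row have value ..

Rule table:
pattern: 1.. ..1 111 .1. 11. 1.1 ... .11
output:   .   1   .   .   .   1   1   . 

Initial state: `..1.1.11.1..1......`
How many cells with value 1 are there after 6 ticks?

11.1.1..1..1..11111
..1.1..1..1..1.....
11.1..1..1..1..1111
..1..1..1..1..1....
11..1..1..1..1..111
...1..1..1..1..1...
count of 1: 5

5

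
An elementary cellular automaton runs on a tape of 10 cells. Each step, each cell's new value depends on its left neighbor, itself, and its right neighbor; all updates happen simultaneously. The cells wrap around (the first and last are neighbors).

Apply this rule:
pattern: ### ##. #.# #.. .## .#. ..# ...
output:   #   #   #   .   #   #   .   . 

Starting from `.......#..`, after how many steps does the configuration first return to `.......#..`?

.......#..

1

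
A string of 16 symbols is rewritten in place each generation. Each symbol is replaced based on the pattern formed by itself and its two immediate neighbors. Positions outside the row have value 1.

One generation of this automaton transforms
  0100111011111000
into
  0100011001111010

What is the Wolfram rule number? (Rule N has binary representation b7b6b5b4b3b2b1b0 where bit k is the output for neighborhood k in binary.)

197

position 5: 111 → 1  (bit 7 = 1)
position 6: 110 → 1  (bit 6 = 1)
position 0: 101 → 0  (bit 5 = 0)
position 2: 100 → 0  (bit 4 = 0)
position 4: 011 → 0  (bit 3 = 0)
position 1: 010 → 1  (bit 2 = 1)
position 3: 001 → 0  (bit 1 = 0)
position 14: 000 → 1  (bit 0 = 1)
bits b7..b0 = 11000101 = 197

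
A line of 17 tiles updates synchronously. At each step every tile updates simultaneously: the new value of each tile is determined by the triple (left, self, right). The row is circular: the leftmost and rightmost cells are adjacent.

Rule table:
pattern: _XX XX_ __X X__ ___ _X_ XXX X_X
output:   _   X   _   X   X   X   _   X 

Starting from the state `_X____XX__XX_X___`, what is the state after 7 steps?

_XX__XXXXXX__XXX_

_XXXX__XX__XXXXXX
X___XX__XX______X
XXX__XX__XXXXXX__
__XX__XX______XX_
X__XX__XXXXXX__XX
XX__XX______XX___
_XX__XXXXXX__XXX_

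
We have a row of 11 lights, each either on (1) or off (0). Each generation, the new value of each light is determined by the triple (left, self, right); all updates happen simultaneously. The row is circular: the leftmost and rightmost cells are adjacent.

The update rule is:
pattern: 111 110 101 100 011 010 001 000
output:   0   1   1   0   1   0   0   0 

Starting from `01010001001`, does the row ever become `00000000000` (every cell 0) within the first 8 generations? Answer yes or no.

10100000000
01000000000
00000000000
all cells are 0 at generation 3

yes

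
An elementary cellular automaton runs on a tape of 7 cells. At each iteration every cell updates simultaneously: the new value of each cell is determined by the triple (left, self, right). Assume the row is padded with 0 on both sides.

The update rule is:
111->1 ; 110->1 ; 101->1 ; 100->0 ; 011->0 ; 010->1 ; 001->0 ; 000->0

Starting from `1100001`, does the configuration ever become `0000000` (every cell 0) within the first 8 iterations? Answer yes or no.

no

0100001
0100001  (fixed point — unchanged through iteration 8)
iteration 8 is 0100001, still not uniform 0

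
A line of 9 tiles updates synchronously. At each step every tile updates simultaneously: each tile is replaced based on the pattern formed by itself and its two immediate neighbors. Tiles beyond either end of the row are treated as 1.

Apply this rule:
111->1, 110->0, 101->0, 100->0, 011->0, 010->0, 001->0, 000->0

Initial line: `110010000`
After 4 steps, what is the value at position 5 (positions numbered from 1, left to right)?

0

100000000
000000000
000000000  (fixed point — unchanged through step 4)
position 5 holds 0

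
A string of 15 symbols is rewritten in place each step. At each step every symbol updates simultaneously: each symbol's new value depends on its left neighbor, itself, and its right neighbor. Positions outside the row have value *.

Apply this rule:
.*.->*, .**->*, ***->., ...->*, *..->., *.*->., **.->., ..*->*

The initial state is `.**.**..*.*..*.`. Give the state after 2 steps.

.*..*..**.*.**.
.*.**.**..*.*..

.*.**.**..*.*..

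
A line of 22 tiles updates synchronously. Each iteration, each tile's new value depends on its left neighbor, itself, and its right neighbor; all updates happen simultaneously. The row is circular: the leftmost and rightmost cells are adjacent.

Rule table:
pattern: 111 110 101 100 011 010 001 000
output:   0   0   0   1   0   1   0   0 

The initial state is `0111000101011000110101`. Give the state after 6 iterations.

iteration 1: 0000100101000100000101
iteration 2: 1000110101100110000101
iteration 3: 0100000100010001000100
iteration 4: 0110000110011001100110
iteration 5: 0001000001000100010001
iteration 6: 1001100001100110011001

1001100001100110011001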